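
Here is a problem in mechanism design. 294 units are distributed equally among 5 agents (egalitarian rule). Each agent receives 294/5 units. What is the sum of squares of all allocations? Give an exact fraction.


Step 1: Each agent's share = 294/5
Step 2: Square of each share = (294/5)^2 = 86436/25
Step 3: Sum of squares = 5 * 86436/25 = 86436/5

86436/5


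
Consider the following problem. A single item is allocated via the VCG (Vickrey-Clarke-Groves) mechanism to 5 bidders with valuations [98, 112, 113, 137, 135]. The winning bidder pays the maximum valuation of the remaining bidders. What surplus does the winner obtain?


Step 1: The winner is the agent with the highest value: agent 3 with value 137
Step 2: Values of other agents: [98, 112, 113, 135]
Step 3: VCG payment = max of others' values = 135
Step 4: Surplus = 137 - 135 = 2

2


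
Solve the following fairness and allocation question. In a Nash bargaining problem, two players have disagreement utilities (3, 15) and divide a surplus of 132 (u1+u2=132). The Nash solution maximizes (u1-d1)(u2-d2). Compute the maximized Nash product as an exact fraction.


Step 1: The Nash solution splits surplus symmetrically above the disagreement point
Step 2: u1 = (total + d1 - d2)/2 = (132 + 3 - 15)/2 = 60
Step 3: u2 = (total - d1 + d2)/2 = (132 - 3 + 15)/2 = 72
Step 4: Nash product = (60 - 3) * (72 - 15)
Step 5: = 57 * 57 = 3249

3249


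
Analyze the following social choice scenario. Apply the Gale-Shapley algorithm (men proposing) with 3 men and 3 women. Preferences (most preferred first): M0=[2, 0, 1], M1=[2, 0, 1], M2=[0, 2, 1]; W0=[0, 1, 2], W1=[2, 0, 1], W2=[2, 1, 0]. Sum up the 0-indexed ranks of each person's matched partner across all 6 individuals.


Step 1: Run Gale-Shapley (men propose, women hold best offer):
  M0 proposes to W2; she accepts
  M1 proposes to W2; she switches from M0
  M2 proposes to W0; she accepts
  M0 proposes to W0; she switches from M2
  M2 proposes to W2; she switches from M1
  M1 proposes to W0; rejected
  M1 proposes to W1; she accepts
Step 2: Final matching: W0-M0, W1-M1, W2-M2
Step 3: 0-indexed ranks (man's rank of his match, then woman's): 1 + 0 + 2 + 2 + 1 + 0
Step 4: Total rank sum = 6

6


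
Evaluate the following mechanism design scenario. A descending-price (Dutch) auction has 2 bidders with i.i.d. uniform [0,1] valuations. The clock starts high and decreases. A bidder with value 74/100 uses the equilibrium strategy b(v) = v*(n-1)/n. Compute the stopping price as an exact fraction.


Step 1: Dutch auctions are strategically equivalent to first-price auctions
Step 2: The equilibrium bid is b(v) = v*(n-1)/n
Step 3: b = 37/50 * 1/2
Step 4: b = 37/100

37/100


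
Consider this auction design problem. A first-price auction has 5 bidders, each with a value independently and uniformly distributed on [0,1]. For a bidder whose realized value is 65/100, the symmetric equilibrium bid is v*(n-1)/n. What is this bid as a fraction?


Step 1: The symmetric BNE bidding function is b(v) = v * (n-1) / n
Step 2: Substitute v = 13/20 and n = 5
Step 3: b = 13/20 * 4/5
Step 4: b = 13/25

13/25


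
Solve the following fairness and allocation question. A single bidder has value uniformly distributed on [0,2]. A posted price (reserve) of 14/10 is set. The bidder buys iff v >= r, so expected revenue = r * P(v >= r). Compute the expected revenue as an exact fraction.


Step 1: Posted price r = 7/5, value support [0,2]
Step 2: P(v >= r) = (2 - 7/5)/2 = 3/10
Step 3: Expected revenue = r * P(v >= r) = 7/5 * 3/10
Step 4: Revenue = 21/50

21/50


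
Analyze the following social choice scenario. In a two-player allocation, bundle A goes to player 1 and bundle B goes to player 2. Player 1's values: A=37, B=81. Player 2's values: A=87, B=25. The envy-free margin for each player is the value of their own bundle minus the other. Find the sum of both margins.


Step 1: Player 1's margin = v1(A) - v1(B) = 37 - 81 = -44
Step 2: Player 2's margin = v2(B) - v2(A) = 25 - 87 = -62
Step 3: Total margin = -44 + -62 = -106

-106


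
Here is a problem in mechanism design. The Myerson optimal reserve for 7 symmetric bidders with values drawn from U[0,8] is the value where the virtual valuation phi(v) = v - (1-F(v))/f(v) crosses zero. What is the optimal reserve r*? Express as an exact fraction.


Step 1: For U[0,8], F(v) = v/8 and f(v) = 1/8
Step 2: phi(v) = v - (1 - v/8)/(1/8) = v - (8 - v) = 2v - 8
Step 3: Set phi(r*) = 0: 2r* - 8 = 0
Step 4: r* = 8/2 = 4 (the number of bidders n = 7 does not enter)

4


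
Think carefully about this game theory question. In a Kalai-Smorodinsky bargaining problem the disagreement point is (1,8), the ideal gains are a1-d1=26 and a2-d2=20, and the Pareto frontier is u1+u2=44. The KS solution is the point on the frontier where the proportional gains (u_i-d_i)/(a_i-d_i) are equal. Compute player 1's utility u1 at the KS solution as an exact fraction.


Step 1: At the KS point, (u1-d1)/r1 = (u2-d2)/r2 = t and u1+u2 = 44
Step 2: u1 = d1 + r1*t and u2 = d2 + r2*t, so (d1 + r1*t) + (d2 + r2*t) = 44
Step 3: t = (44 - 1 - 8)/(26 + 20) = 35/46
Step 4: u1 = d1 + r1*t = 1 + 26 * 35/46 = 478/23
Step 5: (Check: u2 = d2 + r2*t = 534/23; u1+u2 = 478/23 + 534/23 = 44, on the frontier.)

478/23


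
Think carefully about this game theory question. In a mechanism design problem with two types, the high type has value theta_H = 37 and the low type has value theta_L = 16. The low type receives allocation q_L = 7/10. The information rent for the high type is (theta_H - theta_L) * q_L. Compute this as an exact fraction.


Step 1: theta_H - theta_L = 37 - 16 = 21
Step 2: Information rent = (theta_H - theta_L) * q_L
Step 3: = 21 * 7/10
Step 4: = 147/10

147/10


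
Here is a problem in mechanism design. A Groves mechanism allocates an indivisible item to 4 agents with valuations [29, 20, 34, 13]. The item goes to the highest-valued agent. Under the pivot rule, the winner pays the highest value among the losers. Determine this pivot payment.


Step 1: The efficient winner is agent 2 with value 34
Step 2: Other agents' values: [29, 20, 13]
Step 3: Pivot payment = max(others) = 29
Step 4: The winner pays 29

29


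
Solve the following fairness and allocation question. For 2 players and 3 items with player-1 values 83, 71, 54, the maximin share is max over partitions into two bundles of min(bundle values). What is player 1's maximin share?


Step 1: Item values = 83, 71, 54
Step 2: Enumerate all 2-bundle partitions and take the smaller bundle:
  Partition 1: {83} vs {71,54} -> bundles 83, 125; min = 83
  Partition 2: {71} vs {83,54} -> bundles 71, 137; min = 71
  Partition 3: {54} vs {83,71} -> bundles 54, 154; min = 54
Step 3: MMS = max(83, 71, 54) = 83

83


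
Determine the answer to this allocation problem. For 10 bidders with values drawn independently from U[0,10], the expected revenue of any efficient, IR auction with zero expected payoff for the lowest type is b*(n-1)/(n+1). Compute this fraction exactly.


Step 1: By Revenue Equivalence, expected revenue = b*(n-1)/(n+1)
Step 2: Substituting n = 10, b = 10
Step 3: Revenue = 10*(10-1)/(10+1) = 10*9/11
Step 4: Revenue = 90/11

90/11


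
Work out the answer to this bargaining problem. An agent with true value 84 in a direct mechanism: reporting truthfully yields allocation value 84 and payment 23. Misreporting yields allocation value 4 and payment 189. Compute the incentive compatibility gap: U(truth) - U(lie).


Step 1: U(truth) = value - payment = 84 - 23 = 61
Step 2: U(lie) = allocation - payment = 4 - 189 = -185
Step 3: IC gap = 61 - (-185) = 246

246


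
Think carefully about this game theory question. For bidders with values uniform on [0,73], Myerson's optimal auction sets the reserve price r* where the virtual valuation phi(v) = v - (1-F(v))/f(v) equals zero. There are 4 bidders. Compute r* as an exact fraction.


Step 1: For U[0,73], F(v) = v/73 and f(v) = 1/73
Step 2: phi(v) = v - (1 - v/73)/(1/73) = v - (73 - v) = 2v - 73
Step 3: Set phi(r*) = 0: 2r* - 73 = 0
Step 4: r* = 73/2 (the number of bidders n = 4 does not enter)

73/2


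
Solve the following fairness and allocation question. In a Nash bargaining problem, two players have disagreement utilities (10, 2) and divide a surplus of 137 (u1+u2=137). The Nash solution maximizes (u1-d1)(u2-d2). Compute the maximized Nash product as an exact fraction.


Step 1: The Nash solution splits surplus symmetrically above the disagreement point
Step 2: u1 = (total + d1 - d2)/2 = (137 + 10 - 2)/2 = 145/2
Step 3: u2 = (total - d1 + d2)/2 = (137 - 10 + 2)/2 = 129/2
Step 4: Nash product = (145/2 - 10) * (129/2 - 2)
Step 5: = 125/2 * 125/2 = 15625/4

15625/4


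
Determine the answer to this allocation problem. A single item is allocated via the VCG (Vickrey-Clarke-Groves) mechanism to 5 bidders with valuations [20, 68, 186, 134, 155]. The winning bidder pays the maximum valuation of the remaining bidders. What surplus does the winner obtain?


Step 1: The winner is the agent with the highest value: agent 2 with value 186
Step 2: Values of other agents: [20, 68, 134, 155]
Step 3: VCG payment = max of others' values = 155
Step 4: Surplus = 186 - 155 = 31

31


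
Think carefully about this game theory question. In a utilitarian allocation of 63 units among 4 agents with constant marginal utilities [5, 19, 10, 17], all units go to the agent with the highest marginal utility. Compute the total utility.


Step 1: The marginal utilities are [5, 19, 10, 17]
Step 2: The highest marginal utility is 19
Step 3: All 63 units go to that agent
Step 4: Total utility = 19 * 63 = 1197

1197


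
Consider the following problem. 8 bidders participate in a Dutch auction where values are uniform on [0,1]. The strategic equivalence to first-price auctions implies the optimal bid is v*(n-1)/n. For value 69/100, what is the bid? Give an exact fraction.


Step 1: Dutch auctions are strategically equivalent to first-price auctions
Step 2: The equilibrium bid is b(v) = v*(n-1)/n
Step 3: b = 69/100 * 7/8
Step 4: b = 483/800

483/800


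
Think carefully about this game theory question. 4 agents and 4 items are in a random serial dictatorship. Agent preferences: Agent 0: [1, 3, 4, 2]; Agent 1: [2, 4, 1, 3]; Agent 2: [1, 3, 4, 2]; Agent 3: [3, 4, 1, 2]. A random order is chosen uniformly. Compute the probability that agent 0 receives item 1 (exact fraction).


Step 1: Agent 0 wants item 1
Step 2: There are 24 possible orderings of agents
Step 3: In 12 orderings, agent 0 gets item 1
Step 4: Probability = 12/24 = 1/2

1/2


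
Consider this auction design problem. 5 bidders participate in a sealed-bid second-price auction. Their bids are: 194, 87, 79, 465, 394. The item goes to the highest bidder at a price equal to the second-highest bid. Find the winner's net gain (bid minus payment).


Step 1: Sort bids in descending order: 465, 394, 194, 87, 79
Step 2: The winning bid is the highest: 465
Step 3: The payment equals the second-highest bid: 394
Step 4: Surplus = winner's bid - payment = 465 - 394 = 71

71


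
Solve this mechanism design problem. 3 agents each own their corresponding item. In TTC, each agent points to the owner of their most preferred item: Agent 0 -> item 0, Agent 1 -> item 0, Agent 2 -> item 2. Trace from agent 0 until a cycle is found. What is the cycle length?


Step 1: Trace the pointer graph from agent 0: 0 -> 0
Step 2: A cycle is detected when we revisit agent 0
Step 3: The cycle is: 0 -> 0
Step 4: Cycle length = 1

1


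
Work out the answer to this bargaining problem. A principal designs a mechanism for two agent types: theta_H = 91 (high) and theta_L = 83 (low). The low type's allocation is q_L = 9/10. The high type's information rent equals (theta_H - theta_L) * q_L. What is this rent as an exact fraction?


Step 1: theta_H - theta_L = 91 - 83 = 8
Step 2: Information rent = (theta_H - theta_L) * q_L
Step 3: = 8 * 9/10
Step 4: = 36/5

36/5


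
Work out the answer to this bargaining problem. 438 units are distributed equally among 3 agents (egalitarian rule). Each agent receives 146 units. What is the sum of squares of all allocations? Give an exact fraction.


Step 1: Each agent's share = 438/3 = 146
Step 2: Square of each share = (146)^2 = 21316
Step 3: Sum of squares = 3 * 21316 = 63948

63948


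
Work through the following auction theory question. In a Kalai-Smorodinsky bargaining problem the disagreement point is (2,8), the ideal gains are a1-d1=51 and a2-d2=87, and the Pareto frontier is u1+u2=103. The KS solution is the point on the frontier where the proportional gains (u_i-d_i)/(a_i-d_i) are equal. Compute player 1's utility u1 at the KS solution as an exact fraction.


Step 1: At the KS point, (u1-d1)/r1 = (u2-d2)/r2 = t and u1+u2 = 103
Step 2: u1 = d1 + r1*t and u2 = d2 + r2*t, so (d1 + r1*t) + (d2 + r2*t) = 103
Step 3: t = (103 - 2 - 8)/(51 + 87) = 93/138 = 31/46
Step 4: u1 = d1 + r1*t = 2 + 51 * 31/46 = 1673/46
Step 5: (Check: u2 = d2 + r2*t = 3065/46; u1+u2 = 1673/46 + 3065/46 = 103, on the frontier.)

1673/46


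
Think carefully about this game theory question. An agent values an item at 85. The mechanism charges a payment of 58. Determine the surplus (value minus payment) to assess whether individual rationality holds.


Step 1: Surplus = value - payment = 85 - 58 = 27
Step 2: IR is satisfied (surplus >= 0)

27


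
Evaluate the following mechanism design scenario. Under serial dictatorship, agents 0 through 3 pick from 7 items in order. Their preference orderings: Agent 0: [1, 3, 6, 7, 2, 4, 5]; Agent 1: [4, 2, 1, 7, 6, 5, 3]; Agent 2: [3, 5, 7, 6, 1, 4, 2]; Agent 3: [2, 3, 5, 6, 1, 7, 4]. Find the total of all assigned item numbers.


Step 1: Agent 0 picks item 1
Step 2: Agent 1 picks item 4
Step 3: Agent 2 picks item 3
Step 4: Agent 3 picks item 2
Step 5: Sum = 1 + 4 + 3 + 2 = 10

10


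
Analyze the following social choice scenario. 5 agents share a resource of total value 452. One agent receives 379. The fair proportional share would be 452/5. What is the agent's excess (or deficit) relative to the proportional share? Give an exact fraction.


Step 1: Proportional share = 452/5
Step 2: Agent's actual allocation = 379
Step 3: Excess = 379 - 452/5 = 1443/5

1443/5


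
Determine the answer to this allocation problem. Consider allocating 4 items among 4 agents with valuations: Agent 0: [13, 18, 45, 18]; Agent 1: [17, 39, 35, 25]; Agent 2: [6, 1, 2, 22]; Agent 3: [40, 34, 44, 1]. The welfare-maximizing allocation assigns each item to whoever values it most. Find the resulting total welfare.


Step 1: For each item, find the maximum value among all agents.
Step 2: Item 0 -> Agent 3 (value 40)
Step 3: Item 1 -> Agent 1 (value 39)
Step 4: Item 2 -> Agent 0 (value 45)
Step 5: Item 3 -> Agent 1 (value 25)
Step 6: Total welfare = 40 + 39 + 45 + 25 = 149

149


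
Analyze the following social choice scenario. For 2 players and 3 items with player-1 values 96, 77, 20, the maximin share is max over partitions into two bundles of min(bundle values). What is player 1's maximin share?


Step 1: Item values = 96, 77, 20
Step 2: Enumerate all 2-bundle partitions and take the smaller bundle:
  Partition 1: {96} vs {77,20} -> bundles 96, 97; min = 96
  Partition 2: {77} vs {96,20} -> bundles 77, 116; min = 77
  Partition 3: {20} vs {96,77} -> bundles 20, 173; min = 20
Step 3: MMS = max(96, 77, 20) = 96

96


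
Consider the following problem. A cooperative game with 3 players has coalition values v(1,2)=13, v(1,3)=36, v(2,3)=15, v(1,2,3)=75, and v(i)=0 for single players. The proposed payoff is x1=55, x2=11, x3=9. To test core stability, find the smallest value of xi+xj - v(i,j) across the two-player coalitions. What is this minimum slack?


Step 1: Slack for coalition (1,2): x1+x2 - v12 = 66 - 13 = 53
Step 2: Slack for coalition (1,3): x1+x3 - v13 = 64 - 36 = 28
Step 3: Slack for coalition (2,3): x2+x3 - v23 = 20 - 15 = 5
Step 4: Minimum slack = min(53, 28, 5) = 5, attained by (2,3); no pair can gain by deviating, so the allocation is in the core

5


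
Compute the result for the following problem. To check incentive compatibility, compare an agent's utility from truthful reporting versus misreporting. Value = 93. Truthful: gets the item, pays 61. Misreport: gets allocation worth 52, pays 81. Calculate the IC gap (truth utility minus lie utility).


Step 1: U(truth) = value - payment = 93 - 61 = 32
Step 2: U(lie) = allocation - payment = 52 - 81 = -29
Step 3: IC gap = 32 - (-29) = 61

61


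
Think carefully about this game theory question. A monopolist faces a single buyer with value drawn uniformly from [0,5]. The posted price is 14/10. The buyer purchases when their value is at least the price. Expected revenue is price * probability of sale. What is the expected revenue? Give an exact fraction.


Step 1: Posted price r = 7/5, value support [0,5]
Step 2: P(v >= r) = (5 - 7/5)/5 = 18/25
Step 3: Expected revenue = r * P(v >= r) = 7/5 * 18/25
Step 4: Revenue = 126/125

126/125


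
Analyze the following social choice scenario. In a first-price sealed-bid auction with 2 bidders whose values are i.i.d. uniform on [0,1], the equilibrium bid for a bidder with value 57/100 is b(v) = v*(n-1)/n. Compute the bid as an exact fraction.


Step 1: The symmetric BNE bidding function is b(v) = v * (n-1) / n
Step 2: Substitute v = 57/100 and n = 2
Step 3: b = 57/100 * 1/2
Step 4: b = 57/200

57/200


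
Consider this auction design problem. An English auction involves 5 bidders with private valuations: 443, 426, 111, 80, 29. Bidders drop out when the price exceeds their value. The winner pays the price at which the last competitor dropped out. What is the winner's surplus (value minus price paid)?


Step 1: Identify the highest value: 443
Step 2: Identify the second-highest value: 426
Step 3: The final price = second-highest value = 426
Step 4: Surplus = 443 - 426 = 17

17


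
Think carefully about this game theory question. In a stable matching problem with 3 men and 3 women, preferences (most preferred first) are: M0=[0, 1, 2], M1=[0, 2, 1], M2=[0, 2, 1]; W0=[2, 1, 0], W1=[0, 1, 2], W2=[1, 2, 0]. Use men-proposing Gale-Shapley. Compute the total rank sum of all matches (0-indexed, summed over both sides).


Step 1: Run Gale-Shapley (men propose, women hold best offer):
  M0 proposes to W0; she accepts
  M1 proposes to W0; she switches from M0
  M2 proposes to W0; she switches from M1
  M0 proposes to W1; she accepts
  M1 proposes to W2; she accepts
Step 2: Final matching: W0-M2, W1-M0, W2-M1
Step 3: 0-indexed ranks (man's rank of his match, then woman's): 0 + 0 + 1 + 0 + 1 + 0
Step 4: Total rank sum = 2

2


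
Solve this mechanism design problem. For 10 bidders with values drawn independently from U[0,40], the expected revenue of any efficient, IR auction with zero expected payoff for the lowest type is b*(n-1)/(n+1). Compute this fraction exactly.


Step 1: By Revenue Equivalence, expected revenue = b*(n-1)/(n+1)
Step 2: Substituting n = 10, b = 40
Step 3: Revenue = 40*(10-1)/(10+1) = 40*9/11
Step 4: Revenue = 360/11

360/11


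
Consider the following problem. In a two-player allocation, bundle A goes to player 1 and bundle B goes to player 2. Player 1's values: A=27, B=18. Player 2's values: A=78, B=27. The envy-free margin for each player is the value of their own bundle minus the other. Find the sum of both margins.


Step 1: Player 1's margin = v1(A) - v1(B) = 27 - 18 = 9
Step 2: Player 2's margin = v2(B) - v2(A) = 27 - 78 = -51
Step 3: Total margin = 9 + -51 = -42

-42


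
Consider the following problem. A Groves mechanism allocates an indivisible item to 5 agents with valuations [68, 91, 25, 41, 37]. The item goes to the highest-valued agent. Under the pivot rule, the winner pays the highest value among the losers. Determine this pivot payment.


Step 1: The efficient winner is agent 1 with value 91
Step 2: Other agents' values: [68, 25, 41, 37]
Step 3: Pivot payment = max(others) = 68
Step 4: The winner pays 68

68


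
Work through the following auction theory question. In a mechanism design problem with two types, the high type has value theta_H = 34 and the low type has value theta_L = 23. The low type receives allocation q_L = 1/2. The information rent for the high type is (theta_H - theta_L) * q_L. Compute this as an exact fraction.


Step 1: theta_H - theta_L = 34 - 23 = 11
Step 2: Information rent = (theta_H - theta_L) * q_L
Step 3: = 11 * 1/2
Step 4: = 11/2

11/2


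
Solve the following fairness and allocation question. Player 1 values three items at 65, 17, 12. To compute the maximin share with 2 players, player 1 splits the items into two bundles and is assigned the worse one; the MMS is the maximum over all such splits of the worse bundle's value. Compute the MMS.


Step 1: Item values = 65, 17, 12
Step 2: Enumerate all 2-bundle partitions and take the smaller bundle:
  Partition 1: {65} vs {17,12} -> bundles 65, 29; min = 29
  Partition 2: {17} vs {65,12} -> bundles 17, 77; min = 17
  Partition 3: {12} vs {65,17} -> bundles 12, 82; min = 12
Step 3: MMS = max(29, 17, 12) = 29

29


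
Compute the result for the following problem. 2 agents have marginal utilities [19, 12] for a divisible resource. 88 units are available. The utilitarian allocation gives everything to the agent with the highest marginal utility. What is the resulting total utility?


Step 1: The marginal utilities are [19, 12]
Step 2: The highest marginal utility is 19
Step 3: All 88 units go to that agent
Step 4: Total utility = 19 * 88 = 1672

1672


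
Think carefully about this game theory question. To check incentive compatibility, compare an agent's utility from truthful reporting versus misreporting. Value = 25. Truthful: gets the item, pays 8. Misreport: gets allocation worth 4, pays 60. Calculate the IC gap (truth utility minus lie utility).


Step 1: U(truth) = value - payment = 25 - 8 = 17
Step 2: U(lie) = allocation - payment = 4 - 60 = -56
Step 3: IC gap = 17 - (-56) = 73

73


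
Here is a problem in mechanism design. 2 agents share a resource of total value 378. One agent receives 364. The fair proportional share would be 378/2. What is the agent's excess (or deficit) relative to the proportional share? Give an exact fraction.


Step 1: Proportional share = 378/2 = 189
Step 2: Agent's actual allocation = 364
Step 3: Excess = 364 - 189 = 175

175


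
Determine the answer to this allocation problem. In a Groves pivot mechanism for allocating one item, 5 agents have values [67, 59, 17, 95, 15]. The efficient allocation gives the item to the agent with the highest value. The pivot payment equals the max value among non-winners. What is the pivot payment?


Step 1: The efficient winner is agent 3 with value 95
Step 2: Other agents' values: [67, 59, 17, 15]
Step 3: Pivot payment = max(others) = 67
Step 4: The winner pays 67

67


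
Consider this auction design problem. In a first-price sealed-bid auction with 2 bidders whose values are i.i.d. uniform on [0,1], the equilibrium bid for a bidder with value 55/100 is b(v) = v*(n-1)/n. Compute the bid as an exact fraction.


Step 1: The symmetric BNE bidding function is b(v) = v * (n-1) / n
Step 2: Substitute v = 11/20 and n = 2
Step 3: b = 11/20 * 1/2
Step 4: b = 11/40

11/40


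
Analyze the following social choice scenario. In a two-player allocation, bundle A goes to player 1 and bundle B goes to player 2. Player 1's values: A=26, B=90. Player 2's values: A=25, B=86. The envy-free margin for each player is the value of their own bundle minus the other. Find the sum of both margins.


Step 1: Player 1's margin = v1(A) - v1(B) = 26 - 90 = -64
Step 2: Player 2's margin = v2(B) - v2(A) = 86 - 25 = 61
Step 3: Total margin = -64 + 61 = -3

-3


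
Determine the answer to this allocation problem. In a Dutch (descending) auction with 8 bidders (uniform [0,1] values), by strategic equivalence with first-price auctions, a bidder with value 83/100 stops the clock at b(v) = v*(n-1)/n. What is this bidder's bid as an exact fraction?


Step 1: Dutch auctions are strategically equivalent to first-price auctions
Step 2: The equilibrium bid is b(v) = v*(n-1)/n
Step 3: b = 83/100 * 7/8
Step 4: b = 581/800

581/800


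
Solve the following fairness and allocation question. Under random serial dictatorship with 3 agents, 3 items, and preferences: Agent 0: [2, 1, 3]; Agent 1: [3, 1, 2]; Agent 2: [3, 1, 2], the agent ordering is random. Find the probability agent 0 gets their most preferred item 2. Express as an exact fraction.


Step 1: Agent 0 wants item 2
Step 2: There are 6 possible orderings of agents
Step 3: In 6 orderings, agent 0 gets item 2
Step 4: Probability = 6/6 = 1

1


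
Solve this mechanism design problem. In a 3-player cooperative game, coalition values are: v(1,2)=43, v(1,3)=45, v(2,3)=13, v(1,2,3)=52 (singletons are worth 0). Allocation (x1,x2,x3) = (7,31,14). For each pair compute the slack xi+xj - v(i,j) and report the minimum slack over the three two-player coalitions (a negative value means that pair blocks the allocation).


Step 1: Slack for coalition (1,2): x1+x2 - v12 = 38 - 43 = -5
Step 2: Slack for coalition (1,3): x1+x3 - v13 = 21 - 45 = -24
Step 3: Slack for coalition (2,3): x2+x3 - v23 = 45 - 13 = 32
Step 4: Minimum slack = min(-5, -24, 32) = -24, attained by (1,3); coalition (1,3) can block (slack < 0), so the allocation is not in the core

-24


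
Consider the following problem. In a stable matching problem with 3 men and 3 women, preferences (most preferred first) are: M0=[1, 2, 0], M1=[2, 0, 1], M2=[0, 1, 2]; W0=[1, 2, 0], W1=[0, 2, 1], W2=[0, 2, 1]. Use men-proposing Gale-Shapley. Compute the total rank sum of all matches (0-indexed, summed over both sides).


Step 1: Run Gale-Shapley (men propose, women hold best offer):
  M0 proposes to W1; she accepts
  M1 proposes to W2; she accepts
  M2 proposes to W0; she accepts
Step 2: Final matching: W0-M2, W1-M0, W2-M1
Step 3: 0-indexed ranks (man's rank of his match, then woman's): 0 + 1 + 0 + 0 + 0 + 2
Step 4: Total rank sum = 3

3


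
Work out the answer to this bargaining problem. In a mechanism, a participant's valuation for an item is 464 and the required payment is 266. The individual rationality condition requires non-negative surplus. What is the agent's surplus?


Step 1: Surplus = value - payment = 464 - 266 = 198
Step 2: IR is satisfied (surplus >= 0)

198


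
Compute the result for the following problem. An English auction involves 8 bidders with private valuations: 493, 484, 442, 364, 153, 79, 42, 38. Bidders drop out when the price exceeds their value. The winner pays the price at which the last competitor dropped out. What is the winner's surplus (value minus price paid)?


Step 1: Identify the highest value: 493
Step 2: Identify the second-highest value: 484
Step 3: The final price = second-highest value = 484
Step 4: Surplus = 493 - 484 = 9

9


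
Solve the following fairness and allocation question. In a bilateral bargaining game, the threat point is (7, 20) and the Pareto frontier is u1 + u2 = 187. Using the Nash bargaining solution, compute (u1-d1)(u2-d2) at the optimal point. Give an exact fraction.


Step 1: The Nash solution splits surplus symmetrically above the disagreement point
Step 2: u1 = (total + d1 - d2)/2 = (187 + 7 - 20)/2 = 87
Step 3: u2 = (total - d1 + d2)/2 = (187 - 7 + 20)/2 = 100
Step 4: Nash product = (87 - 7) * (100 - 20)
Step 5: = 80 * 80 = 6400

6400


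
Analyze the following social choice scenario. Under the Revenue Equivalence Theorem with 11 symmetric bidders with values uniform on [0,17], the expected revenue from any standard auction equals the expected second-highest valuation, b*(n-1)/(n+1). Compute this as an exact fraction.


Step 1: By Revenue Equivalence, expected revenue = b*(n-1)/(n+1)
Step 2: Substituting n = 11, b = 17
Step 3: Revenue = 17*(11-1)/(11+1) = 17*10/12
Step 4: Revenue = 170/12 = 85/6

85/6


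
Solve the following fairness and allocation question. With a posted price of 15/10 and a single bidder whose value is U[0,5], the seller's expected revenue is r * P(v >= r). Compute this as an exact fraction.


Step 1: Posted price r = 3/2, value support [0,5]
Step 2: P(v >= r) = (5 - 3/2)/5 = 7/10
Step 3: Expected revenue = r * P(v >= r) = 3/2 * 7/10
Step 4: Revenue = 21/20

21/20


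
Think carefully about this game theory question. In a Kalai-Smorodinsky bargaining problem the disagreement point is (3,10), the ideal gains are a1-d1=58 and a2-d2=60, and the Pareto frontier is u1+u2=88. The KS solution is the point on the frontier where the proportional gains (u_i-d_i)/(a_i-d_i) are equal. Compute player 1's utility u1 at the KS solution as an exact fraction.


Step 1: At the KS point, (u1-d1)/r1 = (u2-d2)/r2 = t and u1+u2 = 88
Step 2: u1 = d1 + r1*t and u2 = d2 + r2*t, so (d1 + r1*t) + (d2 + r2*t) = 88
Step 3: t = (88 - 3 - 10)/(58 + 60) = 75/118
Step 4: u1 = d1 + r1*t = 3 + 58 * 75/118 = 2352/59
Step 5: (Check: u2 = d2 + r2*t = 2840/59; u1+u2 = 2352/59 + 2840/59 = 88, on the frontier.)

2352/59


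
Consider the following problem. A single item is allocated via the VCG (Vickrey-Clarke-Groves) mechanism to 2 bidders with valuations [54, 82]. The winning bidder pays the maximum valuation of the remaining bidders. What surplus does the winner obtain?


Step 1: The winner is the agent with the highest value: agent 1 with value 82
Step 2: Values of other agents: [54]
Step 3: VCG payment = max of others' values = 54
Step 4: Surplus = 82 - 54 = 28

28


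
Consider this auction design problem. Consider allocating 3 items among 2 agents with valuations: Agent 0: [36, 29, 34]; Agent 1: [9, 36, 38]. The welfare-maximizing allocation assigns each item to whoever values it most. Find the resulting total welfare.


Step 1: For each item, find the maximum value among all agents.
Step 2: Item 0 -> Agent 0 (value 36)
Step 3: Item 1 -> Agent 1 (value 36)
Step 4: Item 2 -> Agent 1 (value 38)
Step 5: Total welfare = 36 + 36 + 38 = 110

110


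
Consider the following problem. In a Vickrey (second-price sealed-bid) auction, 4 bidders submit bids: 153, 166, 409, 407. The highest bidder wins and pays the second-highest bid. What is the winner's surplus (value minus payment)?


Step 1: Sort bids in descending order: 409, 407, 166, 153
Step 2: The winning bid is the highest: 409
Step 3: The payment equals the second-highest bid: 407
Step 4: Surplus = winner's bid - payment = 409 - 407 = 2

2


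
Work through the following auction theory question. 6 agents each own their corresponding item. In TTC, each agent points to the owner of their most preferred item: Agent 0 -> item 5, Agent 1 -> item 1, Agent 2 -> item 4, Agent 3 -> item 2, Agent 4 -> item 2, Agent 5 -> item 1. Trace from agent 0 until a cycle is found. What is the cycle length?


Step 1: Trace the pointer graph from agent 0: 0 -> 5 -> 1 -> 1
Step 2: A cycle is detected when we revisit agent 1
Step 3: The cycle is: 1 -> 1
Step 4: Cycle length = 1

1


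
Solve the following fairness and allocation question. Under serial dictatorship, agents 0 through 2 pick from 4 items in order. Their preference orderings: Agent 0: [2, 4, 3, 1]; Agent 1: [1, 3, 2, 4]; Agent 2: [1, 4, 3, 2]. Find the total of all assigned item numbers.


Step 1: Agent 0 picks item 2
Step 2: Agent 1 picks item 1
Step 3: Agent 2 picks item 4
Step 4: Sum = 2 + 1 + 4 = 7

7


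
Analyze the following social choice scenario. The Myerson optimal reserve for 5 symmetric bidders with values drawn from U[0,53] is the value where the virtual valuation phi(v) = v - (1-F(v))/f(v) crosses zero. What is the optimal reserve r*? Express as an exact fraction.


Step 1: For U[0,53], F(v) = v/53 and f(v) = 1/53
Step 2: phi(v) = v - (1 - v/53)/(1/53) = v - (53 - v) = 2v - 53
Step 3: Set phi(r*) = 0: 2r* - 53 = 0
Step 4: r* = 53/2 (the number of bidders n = 5 does not enter)

53/2


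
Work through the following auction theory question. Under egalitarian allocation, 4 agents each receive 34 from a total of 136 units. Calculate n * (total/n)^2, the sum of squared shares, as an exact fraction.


Step 1: Each agent's share = 136/4 = 34
Step 2: Square of each share = (34)^2 = 1156
Step 3: Sum of squares = 4 * 1156 = 4624

4624


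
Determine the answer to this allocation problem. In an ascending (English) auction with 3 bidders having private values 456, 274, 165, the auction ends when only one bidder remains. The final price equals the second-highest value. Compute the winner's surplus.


Step 1: Identify the highest value: 456
Step 2: Identify the second-highest value: 274
Step 3: The final price = second-highest value = 274
Step 4: Surplus = 456 - 274 = 182

182


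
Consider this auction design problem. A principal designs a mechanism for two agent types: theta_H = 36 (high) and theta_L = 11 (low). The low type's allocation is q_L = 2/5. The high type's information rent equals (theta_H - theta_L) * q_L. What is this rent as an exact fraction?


Step 1: theta_H - theta_L = 36 - 11 = 25
Step 2: Information rent = (theta_H - theta_L) * q_L
Step 3: = 25 * 2/5
Step 4: = 10

10


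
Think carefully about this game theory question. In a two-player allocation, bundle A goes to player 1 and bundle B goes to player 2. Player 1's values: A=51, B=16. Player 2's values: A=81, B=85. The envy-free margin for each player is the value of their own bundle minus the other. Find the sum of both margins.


Step 1: Player 1's margin = v1(A) - v1(B) = 51 - 16 = 35
Step 2: Player 2's margin = v2(B) - v2(A) = 85 - 81 = 4
Step 3: Total margin = 35 + 4 = 39

39


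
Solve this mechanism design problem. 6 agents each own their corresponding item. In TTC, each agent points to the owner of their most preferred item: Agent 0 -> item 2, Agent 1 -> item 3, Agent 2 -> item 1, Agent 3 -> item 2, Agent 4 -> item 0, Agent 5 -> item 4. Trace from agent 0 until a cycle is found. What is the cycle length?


Step 1: Trace the pointer graph from agent 0: 0 -> 2 -> 1 -> 3 -> 2
Step 2: A cycle is detected when we revisit agent 2
Step 3: The cycle is: 2 -> 1 -> 3 -> 2
Step 4: Cycle length = 3

3


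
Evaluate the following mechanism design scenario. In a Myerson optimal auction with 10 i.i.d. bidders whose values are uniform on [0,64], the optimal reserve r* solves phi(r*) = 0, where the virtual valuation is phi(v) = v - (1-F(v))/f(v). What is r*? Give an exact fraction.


Step 1: For U[0,64], F(v) = v/64 and f(v) = 1/64
Step 2: phi(v) = v - (1 - v/64)/(1/64) = v - (64 - v) = 2v - 64
Step 3: Set phi(r*) = 0: 2r* - 64 = 0
Step 4: r* = 64/2 = 32 (the number of bidders n = 10 does not enter)

32


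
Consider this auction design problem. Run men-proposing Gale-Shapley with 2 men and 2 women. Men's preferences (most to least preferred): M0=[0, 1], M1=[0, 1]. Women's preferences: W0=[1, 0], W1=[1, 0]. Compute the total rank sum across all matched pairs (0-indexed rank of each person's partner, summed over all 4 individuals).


Step 1: Run Gale-Shapley (men propose, women hold best offer):
  M0 proposes to W0; she accepts
  M1 proposes to W0; she switches from M0
  M0 proposes to W1; she accepts
Step 2: Final matching: W0-M1, W1-M0
Step 3: 0-indexed ranks (man's rank of his match, then woman's): 0 + 0 + 1 + 1
Step 4: Total rank sum = 2

2


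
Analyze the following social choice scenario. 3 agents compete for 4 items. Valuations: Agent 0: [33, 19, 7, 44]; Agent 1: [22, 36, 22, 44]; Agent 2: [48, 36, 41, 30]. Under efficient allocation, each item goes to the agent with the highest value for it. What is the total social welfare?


Step 1: For each item, find the maximum value among all agents.
Step 2: Item 0 -> Agent 2 (value 48)
Step 3: Item 1 -> Agent 1 (value 36)
Step 4: Item 2 -> Agent 2 (value 41)
Step 5: Item 3 -> Agent 0 (value 44)
Step 6: Total welfare = 48 + 36 + 41 + 44 = 169

169


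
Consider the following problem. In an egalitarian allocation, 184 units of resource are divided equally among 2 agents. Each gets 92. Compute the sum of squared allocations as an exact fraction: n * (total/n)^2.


Step 1: Each agent's share = 184/2 = 92
Step 2: Square of each share = (92)^2 = 8464
Step 3: Sum of squares = 2 * 8464 = 16928

16928


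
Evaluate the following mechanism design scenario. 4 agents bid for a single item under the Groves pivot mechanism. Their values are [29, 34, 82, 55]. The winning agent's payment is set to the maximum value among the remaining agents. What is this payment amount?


Step 1: The efficient winner is agent 2 with value 82
Step 2: Other agents' values: [29, 34, 55]
Step 3: Pivot payment = max(others) = 55
Step 4: The winner pays 55

55


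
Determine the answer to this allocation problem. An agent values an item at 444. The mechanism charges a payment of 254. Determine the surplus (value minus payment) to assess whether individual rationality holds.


Step 1: Surplus = value - payment = 444 - 254 = 190
Step 2: IR is satisfied (surplus >= 0)

190


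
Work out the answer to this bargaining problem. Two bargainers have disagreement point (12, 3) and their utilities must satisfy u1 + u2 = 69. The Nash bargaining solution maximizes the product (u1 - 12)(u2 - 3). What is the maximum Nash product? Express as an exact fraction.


Step 1: The Nash solution splits surplus symmetrically above the disagreement point
Step 2: u1 = (total + d1 - d2)/2 = (69 + 12 - 3)/2 = 39
Step 3: u2 = (total - d1 + d2)/2 = (69 - 12 + 3)/2 = 30
Step 4: Nash product = (39 - 12) * (30 - 3)
Step 5: = 27 * 27 = 729

729


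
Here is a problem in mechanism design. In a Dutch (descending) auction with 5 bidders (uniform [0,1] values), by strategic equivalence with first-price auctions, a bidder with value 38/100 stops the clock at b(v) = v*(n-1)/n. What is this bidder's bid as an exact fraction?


Step 1: Dutch auctions are strategically equivalent to first-price auctions
Step 2: The equilibrium bid is b(v) = v*(n-1)/n
Step 3: b = 19/50 * 4/5
Step 4: b = 38/125

38/125


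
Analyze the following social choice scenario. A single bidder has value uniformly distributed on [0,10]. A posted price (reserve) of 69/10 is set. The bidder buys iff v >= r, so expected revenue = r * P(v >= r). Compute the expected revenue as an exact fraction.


Step 1: Posted price r = 69/10, value support [0,10]
Step 2: P(v >= r) = (10 - 69/10)/10 = 31/100
Step 3: Expected revenue = r * P(v >= r) = 69/10 * 31/100
Step 4: Revenue = 2139/1000

2139/1000


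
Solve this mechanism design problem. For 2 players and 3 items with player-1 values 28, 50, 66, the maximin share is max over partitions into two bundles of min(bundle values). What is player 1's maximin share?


Step 1: Item values = 28, 50, 66
Step 2: Enumerate all 2-bundle partitions and take the smaller bundle:
  Partition 1: {28} vs {50,66} -> bundles 28, 116; min = 28
  Partition 2: {50} vs {28,66} -> bundles 50, 94; min = 50
  Partition 3: {66} vs {28,50} -> bundles 66, 78; min = 66
Step 3: MMS = max(28, 50, 66) = 66

66


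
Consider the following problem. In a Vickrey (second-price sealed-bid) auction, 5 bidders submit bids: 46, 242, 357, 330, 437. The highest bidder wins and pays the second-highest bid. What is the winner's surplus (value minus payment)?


Step 1: Sort bids in descending order: 437, 357, 330, 242, 46
Step 2: The winning bid is the highest: 437
Step 3: The payment equals the second-highest bid: 357
Step 4: Surplus = winner's bid - payment = 437 - 357 = 80

80


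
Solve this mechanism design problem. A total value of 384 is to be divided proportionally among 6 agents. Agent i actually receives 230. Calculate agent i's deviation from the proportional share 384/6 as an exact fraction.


Step 1: Proportional share = 384/6 = 64
Step 2: Agent's actual allocation = 230
Step 3: Excess = 230 - 64 = 166

166


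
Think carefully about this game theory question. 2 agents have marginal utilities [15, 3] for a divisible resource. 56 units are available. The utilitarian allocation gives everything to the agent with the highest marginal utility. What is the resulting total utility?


Step 1: The marginal utilities are [15, 3]
Step 2: The highest marginal utility is 15
Step 3: All 56 units go to that agent
Step 4: Total utility = 15 * 56 = 840

840
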